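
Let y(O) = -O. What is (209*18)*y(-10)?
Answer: 37620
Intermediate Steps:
(209*18)*y(-10) = (209*18)*(-1*(-10)) = 3762*10 = 37620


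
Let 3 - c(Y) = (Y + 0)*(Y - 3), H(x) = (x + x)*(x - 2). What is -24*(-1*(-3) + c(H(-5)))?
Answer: 112416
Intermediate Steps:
H(x) = 2*x*(-2 + x) (H(x) = (2*x)*(-2 + x) = 2*x*(-2 + x))
c(Y) = 3 - Y*(-3 + Y) (c(Y) = 3 - (Y + 0)*(Y - 3) = 3 - Y*(-3 + Y))
-24*(-1*(-3) + c(H(-5))) = -24*(-1*(-3) + (3 - (2*(-5)*(-2 - 5))² + 3*(2*(-5)*(-2 - 5)))) = -24*(3 + (3 - (2*(-5)*(-7))² + 3*(2*(-5)*(-7)))) = -24*(3 + (3 - 1*70² + 3*70)) = -24*(3 + (3 - 1*4900 + 210)) = -24*(3 + (3 - 4900 + 210)) = -24*(3 - 4687) = -24*(-4684) = 112416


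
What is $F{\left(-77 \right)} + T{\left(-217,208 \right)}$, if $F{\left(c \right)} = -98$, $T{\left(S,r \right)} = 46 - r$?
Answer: $-260$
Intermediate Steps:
$F{\left(-77 \right)} + T{\left(-217,208 \right)} = -98 + \left(46 - 208\right) = -98 - 162 = -260$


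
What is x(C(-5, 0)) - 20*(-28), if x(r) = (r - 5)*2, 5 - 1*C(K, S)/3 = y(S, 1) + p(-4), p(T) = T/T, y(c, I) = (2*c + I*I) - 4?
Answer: 592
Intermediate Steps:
y(c, I) = -4 + I**2 + 2*c (y(c, I) = (2*c + I**2) - 4 = (I**2 + 2*c) - 4 = -4 + I**2 + 2*c)
p(T) = 1
C(K, S) = 21 - 6*S (C(K, S) = 15 - 3*((-4 + 1**2 + 2*S) + 1) = 15 - 3*((-4 + 1 + 2*S) + 1) = 15 - 3*((-3 + 2*S) + 1) = 15 - 3*(-2 + 2*S) = 15 + (6 - 6*S) = 21 - 6*S)
x(r) = -10 + 2*r (x(r) = (-5 + r)*2 = -10 + 2*r)
x(C(-5, 0)) - 20*(-28) = (-10 + 2*(21 - 6*0)) - 20*(-28) = (-10 + 2*(21 + 0)) + 560 = (-10 + 2*21) + 560 = (-10 + 42) + 560 = 32 + 560 = 592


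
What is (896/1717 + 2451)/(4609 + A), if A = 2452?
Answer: 4209263/12123737 ≈ 0.34719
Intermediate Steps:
(896/1717 + 2451)/(4609 + A) = (896/1717 + 2451)/(4609 + 2452) = (896*(1/1717) + 2451)/7061 = (896/1717 + 2451)*(1/7061) = (4209263/1717)*(1/7061) = 4209263/12123737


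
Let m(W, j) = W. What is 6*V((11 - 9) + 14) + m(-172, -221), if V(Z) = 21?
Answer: -46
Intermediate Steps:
6*V((11 - 9) + 14) + m(-172, -221) = 6*21 - 172 = 126 - 172 = -46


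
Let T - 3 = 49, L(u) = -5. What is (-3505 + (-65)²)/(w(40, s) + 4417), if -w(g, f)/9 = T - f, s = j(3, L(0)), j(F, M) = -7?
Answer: 360/1943 ≈ 0.18528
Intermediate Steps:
T = 52 (T = 3 + 49 = 52)
s = -7
w(g, f) = -468 + 9*f (w(g, f) = -9*(52 - f) = -468 + 9*f)
(-3505 + (-65)²)/(w(40, s) + 4417) = (-3505 + (-65)²)/((-468 + 9*(-7)) + 4417) = (-3505 + 4225)/((-468 - 63) + 4417) = 720/(-531 + 4417) = 720/3886 = 720*(1/3886) = 360/1943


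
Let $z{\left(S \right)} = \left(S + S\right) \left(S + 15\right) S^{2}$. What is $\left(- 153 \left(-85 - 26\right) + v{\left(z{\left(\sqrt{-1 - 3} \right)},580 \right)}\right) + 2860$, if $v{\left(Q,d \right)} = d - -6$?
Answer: $20429$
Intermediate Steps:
$z{\left(S \right)} = 2 S^{3} \left(15 + S\right)$ ($z{\left(S \right)} = 2 S \left(15 + S\right) S^{2} = 2 S^{3} \left(15 + S\right)$)
$v{\left(Q,d \right)} = 6 + d$ ($v{\left(Q,d \right)} = d + 6 = 6 + d$)
$\left(- 153 \left(-85 - 26\right) + v{\left(z{\left(\sqrt{-1 - 3} \right)},580 \right)}\right) + 2860 = \left(- 153 \left(-85 - 26\right) + \left(6 + 580\right)\right) + 2860 = \left(\left(-153\right) \left(-111\right) + 586\right) + 2860 = \left(16983 + 586\right) + 2860 = 17569 + 2860 = 20429$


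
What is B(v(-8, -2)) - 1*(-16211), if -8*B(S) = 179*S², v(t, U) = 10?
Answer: 27947/2 ≈ 13974.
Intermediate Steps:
B(S) = -179*S²/8
B(v(-8, -2)) - 1*(-16211) = -179/8*10² - 1*(-16211) = -179/8*100 + 16211 = -4475/2 + 16211 = 27947/2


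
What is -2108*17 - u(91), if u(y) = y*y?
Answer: -44117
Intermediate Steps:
u(y) = y**2
-2108*17 - u(91) = -2108*17 - 1*91**2 = -35836 - 1*8281 = -35836 - 8281 = -44117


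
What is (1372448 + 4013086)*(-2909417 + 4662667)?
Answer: 9442187485500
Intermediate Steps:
(1372448 + 4013086)*(-2909417 + 4662667) = 5385534*1753250 = 9442187485500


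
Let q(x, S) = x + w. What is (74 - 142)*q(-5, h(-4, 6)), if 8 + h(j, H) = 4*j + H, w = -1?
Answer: 408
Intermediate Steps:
h(j, H) = -8 + H + 4*j (h(j, H) = -8 + (4*j + H) = -8 + (H + 4*j) = -8 + H + 4*j)
q(x, S) = -1 + x (q(x, S) = x - 1 = -1 + x)
(74 - 142)*q(-5, h(-4, 6)) = (74 - 142)*(-1 - 5) = -68*(-6) = 408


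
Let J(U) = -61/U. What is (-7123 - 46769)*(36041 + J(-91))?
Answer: -176754550464/91 ≈ -1.9424e+9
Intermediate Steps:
(-7123 - 46769)*(36041 + J(-91)) = (-7123 - 46769)*(36041 - 61/(-91)) = -53892*(36041 - 61*(-1/91)) = -53892*(36041 + 61/91) = -53892*3279792/91 = -176754550464/91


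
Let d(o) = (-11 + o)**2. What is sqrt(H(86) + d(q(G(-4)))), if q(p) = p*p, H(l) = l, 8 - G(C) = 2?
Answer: 3*sqrt(79) ≈ 26.665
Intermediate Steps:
G(C) = 6 (G(C) = 8 - 1*2 = 8 - 2 = 6)
q(p) = p**2
sqrt(H(86) + d(q(G(-4)))) = sqrt(86 + (-11 + 6**2)**2) = sqrt(86 + (-11 + 36)**2) = sqrt(86 + 25**2) = sqrt(86 + 625) = sqrt(711) = 3*sqrt(79)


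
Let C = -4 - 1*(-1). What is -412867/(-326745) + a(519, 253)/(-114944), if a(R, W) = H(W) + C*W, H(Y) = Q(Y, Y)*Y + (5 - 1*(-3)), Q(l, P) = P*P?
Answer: -2621848534211/18778688640 ≈ -139.62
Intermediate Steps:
Q(l, P) = P²
H(Y) = 8 + Y³ (H(Y) = Y²*Y + (5 - 1*(-3)) = Y³ + (5 + 3) = Y³ + 8 = 8 + Y³)
C = -3 (C = -4 + 1 = -3)
a(R, W) = 8 + W³ - 3*W (a(R, W) = (8 + W³) - 3*W = 8 + W³ - 3*W)
-412867/(-326745) + a(519, 253)/(-114944) = -412867/(-326745) + (8 + 253³ - 3*253)/(-114944) = -412867*(-1/326745) + (8 + 16194277 - 759)*(-1/114944) = 412867/326745 + 16193526*(-1/114944) = 412867/326745 - 8096763/57472 = -2621848534211/18778688640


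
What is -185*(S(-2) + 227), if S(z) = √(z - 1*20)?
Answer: -41995 - 185*I*√22 ≈ -41995.0 - 867.73*I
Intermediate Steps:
S(z) = √(-20 + z) (S(z) = √(z - 20) = √(-20 + z))
-185*(S(-2) + 227) = -185*(√(-20 - 2) + 227) = -185*(√(-22) + 227) = -185*(I*√22 + 227) = -185*(227 + I*√22) = -41995 - 185*I*√22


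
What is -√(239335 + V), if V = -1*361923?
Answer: -2*I*√30647 ≈ -350.13*I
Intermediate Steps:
V = -361923
-√(239335 + V) = -√(239335 - 361923) = -√(-122588) = -2*I*√30647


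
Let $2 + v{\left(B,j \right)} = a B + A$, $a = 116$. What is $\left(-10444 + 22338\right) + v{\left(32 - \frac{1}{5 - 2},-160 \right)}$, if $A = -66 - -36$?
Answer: $\frac{46606}{3} \approx 15535.0$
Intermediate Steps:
$A = -30$ ($A = -66 + 36 = -30$)
$v{\left(B,j \right)} = -32 + 116 B$ ($v{\left(B,j \right)} = -2 + \left(116 B - 30\right) = -2 + \left(-30 + 116 B\right) = -32 + 116 B$)
$\left(-10444 + 22338\right) + v{\left(32 - \frac{1}{5 - 2},-160 \right)} = \left(-10444 + 22338\right) - \left(32 - 116 \left(32 - \frac{1}{5 - 2}\right)\right) = 11894 - \left(32 - 116 \left(32 - \frac{1}{3}\right)\right) = 11894 + \left(-32 + 116 \cdot \frac{95}{3}\right) = 11894 + \left(-32 + \frac{11020}{3}\right) = 11894 + \frac{10924}{3} = \frac{46606}{3}$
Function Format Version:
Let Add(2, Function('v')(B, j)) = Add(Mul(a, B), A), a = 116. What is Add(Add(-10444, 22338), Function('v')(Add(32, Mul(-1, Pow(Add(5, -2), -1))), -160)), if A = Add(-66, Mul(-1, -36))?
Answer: Rational(46606, 3) ≈ 15535.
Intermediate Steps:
A = -30 (A = Add(-66, 36) = -30)
Function('v')(B, j) = Add(-32, Mul(116, B)) (Function('v')(B, j) = Add(-2, Add(Mul(116, B), -30)) = Add(-2, Add(-30, Mul(116, B))) = Add(-32, Mul(116, B)))
Add(Add(-10444, 22338), Function('v')(Add(32, Mul(-1, Pow(Add(5, -2), -1))), -160)) = Add(Add(-10444, 22338), Add(-32, Mul(116, Add(32, Mul(-1, Pow(Add(5, -2), -1)))))) = Add(11894, Add(-32, Mul(116, Add(32, Mul(-1, Pow(3, -1)))))) = Add(11894, Add(-32, Mul(116, Add(32, Mul(-1, Rational(1, 3)))))) = Add(11894, Add(-32, Mul(116, Add(32, Rational(-1, 3))))) = Add(11894, Add(-32, Mul(116, Rational(95, 3)))) = Add(11894, Add(-32, Rational(11020, 3))) = Add(11894, Rational(10924, 3)) = Rational(46606, 3)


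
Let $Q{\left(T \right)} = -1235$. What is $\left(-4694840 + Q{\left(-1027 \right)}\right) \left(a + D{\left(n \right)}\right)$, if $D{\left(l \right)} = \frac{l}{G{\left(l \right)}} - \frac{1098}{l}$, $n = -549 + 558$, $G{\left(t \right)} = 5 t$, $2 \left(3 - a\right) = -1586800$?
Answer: $-3725308011290$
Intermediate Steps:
$a = 793403$ ($a = 3 - -793400 = 3 + 793400 = 793403$)
$n = 9$
$D{\left(l \right)} = \frac{1}{5} - \frac{1098}{l}$ ($D{\left(l \right)} = \frac{l}{5 l} - \frac{1098}{l} = l \frac{1}{5 l} - \frac{1098}{l} = \frac{1}{5} - \frac{1098}{l}$)
$\left(-4694840 + Q{\left(-1027 \right)}\right) \left(a + D{\left(n \right)}\right) = \left(-4694840 - 1235\right) \left(793403 + \frac{-5490 + 9}{5 \cdot 9}\right) = - 4696075 \left(793403 + \frac{1}{5} \cdot \frac{1}{9} \left(-5481\right)\right) = - 4696075 \left(793403 - \frac{609}{5}\right) = \left(-4696075\right) \frac{3966406}{5} = -3725308011290$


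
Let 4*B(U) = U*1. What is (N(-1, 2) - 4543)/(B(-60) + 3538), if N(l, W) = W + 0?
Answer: -4541/3523 ≈ -1.2890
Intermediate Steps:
B(U) = U/4 (B(U) = (U*1)/4 = U/4)
N(l, W) = W
(N(-1, 2) - 4543)/(B(-60) + 3538) = (2 - 4543)/((1/4)*(-60) + 3538) = -4541/(-15 + 3538) = -4541/3523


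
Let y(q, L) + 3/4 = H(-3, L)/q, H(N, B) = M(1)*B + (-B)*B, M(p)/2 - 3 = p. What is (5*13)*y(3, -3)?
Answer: -3055/4 ≈ -763.75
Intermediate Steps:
M(p) = 6 + 2*p
H(N, B) = -B**2 + 8*B (H(N, B) = (6 + 2*1)*B + (-B)*B = (6 + 2)*B - B**2 = 8*B - B**2 = -B**2 + 8*B)
y(q, L) = -3/4 + L*(8 - L)/q (y(q, L) = -3/4 + (L*(8 - L))/q = -3/4 + L*(8 - L)/q)
(5*13)*y(3, -3) = (5*13)*((-3/4*3 - 1*(-3)*(-8 - 3))/3) = 65*((-9/4 - 1*(-3)*(-11))/3) = 65*((-9/4 - 33)/3) = 65*((1/3)*(-141/4)) = 65*(-47/4) = -3055/4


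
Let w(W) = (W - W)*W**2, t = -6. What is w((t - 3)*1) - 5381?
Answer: -5381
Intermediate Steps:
w(W) = 0 (w(W) = 0*W**2 = 0)
w((t - 3)*1) - 5381 = 0 - 5381 = -5381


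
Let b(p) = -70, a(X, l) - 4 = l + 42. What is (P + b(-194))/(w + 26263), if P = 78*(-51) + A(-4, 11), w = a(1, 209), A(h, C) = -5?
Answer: -4053/26518 ≈ -0.15284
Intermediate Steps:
a(X, l) = 46 + l (a(X, l) = 4 + (l + 42) = 4 + (42 + l) = 46 + l)
w = 255 (w = 46 + 209 = 255)
P = -3983 (P = 78*(-51) - 5 = -3978 - 5 = -3983)
(P + b(-194))/(w + 26263) = (-3983 - 70)/(255 + 26263) = -4053/26518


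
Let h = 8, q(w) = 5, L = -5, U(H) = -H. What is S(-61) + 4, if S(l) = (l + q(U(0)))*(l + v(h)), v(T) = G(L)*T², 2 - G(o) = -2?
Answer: -10916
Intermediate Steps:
G(o) = 4 (G(o) = 2 - 1*(-2) = 2 + 2 = 4)
v(T) = 4*T²
S(l) = (5 + l)*(256 + l) (S(l) = (l + 5)*(l + 4*8²) = (5 + l)*(l + 4*64) = (5 + l)*(l + 256) = (5 + l)*(256 + l))
S(-61) + 4 = (1280 + (-61)² + 261*(-61)) + 4 = (1280 + 3721 - 15921) + 4 = -10920 + 4 = -10916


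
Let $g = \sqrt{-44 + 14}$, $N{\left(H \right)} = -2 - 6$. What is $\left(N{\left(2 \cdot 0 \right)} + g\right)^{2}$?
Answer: $\left(8 - i \sqrt{30}\right)^{2} \approx 34.0 - 87.636 i$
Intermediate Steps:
$N{\left(H \right)} = -8$
$g = i \sqrt{30}$ ($g = \sqrt{-30} = i \sqrt{30} \approx 5.4772 i$)
$\left(N{\left(2 \cdot 0 \right)} + g\right)^{2} = \left(-8 + i \sqrt{30}\right)^{2}$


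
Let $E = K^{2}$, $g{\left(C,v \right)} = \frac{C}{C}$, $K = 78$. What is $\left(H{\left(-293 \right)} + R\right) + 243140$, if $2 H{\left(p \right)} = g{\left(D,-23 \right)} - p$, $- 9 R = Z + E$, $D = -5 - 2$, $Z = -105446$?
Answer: $\frac{2288945}{9} \approx 2.5433 \cdot 10^{5}$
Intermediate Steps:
$D = -7$
$g{\left(C,v \right)} = 1$
$E = 6084$ ($E = 78^{2} = 6084$)
$R = \frac{99362}{9}$ ($R = - \frac{-105446 + 6084}{9} = \left(- \frac{1}{9}\right) \left(-99362\right) = \frac{99362}{9} \approx 11040.0$)
$H{\left(p \right)} = \frac{1}{2} - \frac{p}{2}$ ($H{\left(p \right)} = \frac{1 - p}{2} = \frac{1}{2} - \frac{p}{2}$)
$\left(H{\left(-293 \right)} + R\right) + 243140 = \left(\left(\frac{1}{2} - - \frac{293}{2}\right) + \frac{99362}{9}\right) + 243140 = \left(\left(\frac{1}{2} + \frac{293}{2}\right) + \frac{99362}{9}\right) + 243140 = \left(147 + \frac{99362}{9}\right) + 243140 = \frac{100685}{9} + 243140 = \frac{2288945}{9}$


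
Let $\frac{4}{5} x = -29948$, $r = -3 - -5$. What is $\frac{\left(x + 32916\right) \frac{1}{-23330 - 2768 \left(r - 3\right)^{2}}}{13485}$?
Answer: $\frac{4519}{351931530} \approx 1.2841 \cdot 10^{-5}$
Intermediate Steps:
$r = 2$ ($r = -3 + 5 = 2$)
$x = -37435$ ($x = \frac{5}{4} \left(-29948\right) = -37435$)
$\frac{\left(x + 32916\right) \frac{1}{-23330 - 2768 \left(r - 3\right)^{2}}}{13485} = \frac{\left(-37435 + 32916\right) \frac{1}{-23330 - 2768 \left(2 - 3\right)^{2}}}{13485} = - \frac{4519}{-23330 - 2768 \left(-1\right)^{2}} \cdot \frac{1}{13485} = - \frac{4519}{-23330 - 2768} \cdot \frac{1}{13485} = - \frac{4519}{-26098} \cdot \frac{1}{13485} = \left(-4519\right) \left(- \frac{1}{26098}\right) \frac{1}{13485} = \frac{4519}{26098} \cdot \frac{1}{13485} = \frac{4519}{351931530}$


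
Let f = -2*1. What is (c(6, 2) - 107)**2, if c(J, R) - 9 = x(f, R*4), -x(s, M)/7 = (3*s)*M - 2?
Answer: 63504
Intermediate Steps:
f = -2
x(s, M) = 14 - 21*M*s (x(s, M) = -7*((3*s)*M - 2) = -7*(3*M*s - 2) = -7*(-2 + 3*M*s) = 14 - 21*M*s)
c(J, R) = 23 + 168*R (c(J, R) = 9 + (14 - 21*R*4*(-2)) = 9 + (14 - 21*4*R*(-2)) = 9 + (14 + 168*R) = 23 + 168*R)
(c(6, 2) - 107)**2 = ((23 + 168*2) - 107)**2 = ((23 + 336) - 107)**2 = (359 - 107)**2 = 252**2 = 63504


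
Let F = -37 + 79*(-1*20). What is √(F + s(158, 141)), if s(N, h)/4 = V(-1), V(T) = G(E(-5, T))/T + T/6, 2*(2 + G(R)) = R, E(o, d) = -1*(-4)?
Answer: I*√14559/3 ≈ 40.22*I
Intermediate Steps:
E(o, d) = 4
F = -1617 (F = -37 + 79*(-20) = -37 - 1580 = -1617)
G(R) = -2 + R/2
V(T) = T/6 (V(T) = (-2 + (½)*4)/T + T/6 = (-2 + 2)/T + T*(⅙) = 0/T + T/6 = 0 + T/6 = T/6)
s(N, h) = -⅔ (s(N, h) = 4*((⅙)*(-1)) = 4*(-⅙) = -⅔)
√(F + s(158, 141)) = √(-1617 - ⅔) = √(-4853/3) = I*√14559/3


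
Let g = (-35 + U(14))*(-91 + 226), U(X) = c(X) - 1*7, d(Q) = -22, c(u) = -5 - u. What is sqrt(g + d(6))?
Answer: I*sqrt(8257) ≈ 90.868*I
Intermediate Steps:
U(X) = -12 - X (U(X) = (-5 - X) - 1*7 = (-5 - X) - 7 = -12 - X)
g = -8235 (g = (-35 + (-12 - 1*14))*(-91 + 226) = (-35 + (-12 - 14))*135 = (-35 - 26)*135 = -61*135 = -8235)
sqrt(g + d(6)) = sqrt(-8235 - 22) = sqrt(-8257) = I*sqrt(8257)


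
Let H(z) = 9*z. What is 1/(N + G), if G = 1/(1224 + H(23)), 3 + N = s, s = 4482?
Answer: 1431/6409450 ≈ 0.00022326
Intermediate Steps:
N = 4479 (N = -3 + 4482 = 4479)
G = 1/1431 (G = 1/(1224 + 9*23) = 1/(1224 + 207) = 1/1431 ≈ 0.00069881)
1/(N + G) = 1/(4479 + 1/1431) = 1/(6409450/1431) = 1431/6409450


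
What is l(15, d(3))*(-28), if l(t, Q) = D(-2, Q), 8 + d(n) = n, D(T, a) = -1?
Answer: 28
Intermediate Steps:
d(n) = -8 + n
l(t, Q) = -1
l(15, d(3))*(-28) = -1*(-28) = 28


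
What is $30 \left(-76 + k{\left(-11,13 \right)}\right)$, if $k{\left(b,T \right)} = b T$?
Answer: $-6570$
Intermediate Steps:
$k{\left(b,T \right)} = T b$
$30 \left(-76 + k{\left(-11,13 \right)}\right) = 30 \left(-76 + 13 \left(-11\right)\right) = 30 \left(-76 - 143\right) = 30 \left(-219\right) = -6570$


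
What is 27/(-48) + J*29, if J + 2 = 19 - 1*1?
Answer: 7415/16 ≈ 463.44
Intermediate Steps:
J = 16 (J = -2 + (19 - 1*1) = -2 + (19 - 1) = -2 + 18 = 16)
27/(-48) + J*29 = 27/(-48) + 16*29 = 27*(-1/48) + 464 = -9/16 + 464 = 7415/16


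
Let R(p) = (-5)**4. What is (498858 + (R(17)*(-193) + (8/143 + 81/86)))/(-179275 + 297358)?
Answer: 1550507235/484061578 ≈ 3.2031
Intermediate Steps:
R(p) = 625
(498858 + (R(17)*(-193) + (8/143 + 81/86)))/(-179275 + 297358) = (498858 + (625*(-193) + (8/143 + 81/86)))/(-179275 + 297358) = (498858 + (-120625 + (8*(1/143) + 81*(1/86))))/118083 = (498858 + (-120625 + (8/143 + 81/86)))*(1/118083) = (498858 + (-120625 + 12271/12298))*(1/118083) = (498858 - 1483433979/12298)*(1/118083) = (4651521705/12298)*(1/118083) = 1550507235/484061578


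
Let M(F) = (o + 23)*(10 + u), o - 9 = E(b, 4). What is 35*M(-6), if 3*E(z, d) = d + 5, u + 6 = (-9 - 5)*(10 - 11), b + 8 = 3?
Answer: 22050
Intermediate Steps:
b = -5 (b = -8 + 3 = -5)
u = 8 (u = -6 + (-9 - 5)*(10 - 11) = -6 - 14*(-1) = -6 + 14 = 8)
E(z, d) = 5/3 + d/3 (E(z, d) = (d + 5)/3 = (5 + d)/3 = 5/3 + d/3)
o = 12 (o = 9 + (5/3 + (⅓)*4) = 9 + (5/3 + 4/3) = 9 + 3 = 12)
M(F) = 630 (M(F) = (12 + 23)*(10 + 8) = 35*18 = 630)
35*M(-6) = 35*630 = 22050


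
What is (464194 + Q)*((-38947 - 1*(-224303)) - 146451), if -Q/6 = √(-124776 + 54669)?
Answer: 18059467570 - 233430*I*√70107 ≈ 1.8059e+10 - 6.1807e+7*I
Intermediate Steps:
Q = -6*I*√70107 (Q = -6*√(-124776 + 54669) = -6*I*√70107 ≈ -1588.7*I)
(464194 + Q)*((-38947 - 1*(-224303)) - 146451) = (464194 - 6*I*√70107)*((-38947 - 1*(-224303)) - 146451) = (464194 - 6*I*√70107)*((-38947 + 224303) - 146451) = (464194 - 6*I*√70107)*(185356 - 146451) = (464194 - 6*I*√70107)*38905 = 18059467570 - 233430*I*√70107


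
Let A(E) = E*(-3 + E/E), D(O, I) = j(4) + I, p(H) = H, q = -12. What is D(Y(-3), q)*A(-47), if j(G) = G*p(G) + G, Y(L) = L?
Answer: 752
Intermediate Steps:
j(G) = G + G² (j(G) = G*G + G = G² + G = G + G²)
D(O, I) = 20 + I (D(O, I) = 4*(1 + 4) + I = 4*5 + I = 20 + I)
A(E) = -2*E (A(E) = E*(-3 + 1) = E*(-2) = -2*E)
D(Y(-3), q)*A(-47) = (20 - 12)*(-2*(-47)) = 8*94 = 752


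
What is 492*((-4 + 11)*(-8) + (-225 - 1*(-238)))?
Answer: -21156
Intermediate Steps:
492*((-4 + 11)*(-8) + (-225 - 1*(-238))) = 492*(7*(-8) + (-225 + 238)) = 492*(-56 + 13) = 492*(-43) = -21156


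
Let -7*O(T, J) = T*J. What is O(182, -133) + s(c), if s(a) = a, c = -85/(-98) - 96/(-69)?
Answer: 7799423/2254 ≈ 3460.3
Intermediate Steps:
O(T, J) = -J*T/7 (O(T, J) = -T*J/7 = -J*T/7)
c = 5091/2254 (c = -85*(-1/98) - 96*(-1/69) = 85/98 + 32/23 = 5091/2254 ≈ 2.2587)
O(182, -133) + s(c) = -⅐*(-133)*182 + 5091/2254 = 3458 + 5091/2254 = 7799423/2254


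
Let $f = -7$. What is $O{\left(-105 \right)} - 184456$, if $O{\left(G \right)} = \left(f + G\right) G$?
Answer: $-172696$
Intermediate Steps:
$O{\left(G \right)} = G \left(-7 + G\right)$ ($O{\left(G \right)} = \left(-7 + G\right) G = G \left(-7 + G\right)$)
$O{\left(-105 \right)} - 184456 = - 105 \left(-7 - 105\right) - 184456 = \left(-105\right) \left(-112\right) - 184456 = 11760 - 184456 = -172696$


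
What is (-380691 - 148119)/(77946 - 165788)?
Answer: 264405/43921 ≈ 6.0200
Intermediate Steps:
(-380691 - 148119)/(77946 - 165788) = -528810/(-87842) = -528810*(-1/87842) = 264405/43921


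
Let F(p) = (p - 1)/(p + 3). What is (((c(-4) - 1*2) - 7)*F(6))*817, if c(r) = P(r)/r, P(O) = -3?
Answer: -44935/12 ≈ -3744.6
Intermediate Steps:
F(p) = (-1 + p)/(3 + p)
c(r) = -3/r
(((c(-4) - 1*2) - 7)*F(6))*817 = (((-3/(-4) - 1*2) - 7)*((-1 + 6)/(3 + 6)))*817 = (((-3*(-¼) - 2) - 7)*(5/9))*817 = (((¾ - 2) - 7)*((⅑)*5))*817 = ((-5/4 - 7)*(5/9))*817 = -33/4*5/9*817 = -55/12*817 = -44935/12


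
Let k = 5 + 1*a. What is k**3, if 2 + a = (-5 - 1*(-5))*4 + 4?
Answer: 343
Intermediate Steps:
a = 2 (a = -2 + ((-5 - 1*(-5))*4 + 4) = -2 + ((-5 + 5)*4 + 4) = -2 + (0*4 + 4) = -2 + (0 + 4) = -2 + 4 = 2)
k = 7 (k = 5 + 1*2 = 5 + 2 = 7)
k**3 = 7**3 = 343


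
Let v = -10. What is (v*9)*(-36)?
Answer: 3240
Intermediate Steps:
(v*9)*(-36) = -10*9*(-36) = -90*(-36) = 3240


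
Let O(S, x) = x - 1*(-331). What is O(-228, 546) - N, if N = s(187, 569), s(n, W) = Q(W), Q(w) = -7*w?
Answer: 4860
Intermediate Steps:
s(n, W) = -7*W
O(S, x) = 331 + x (O(S, x) = x + 331 = 331 + x)
N = -3983 (N = -7*569 = -3983)
O(-228, 546) - N = (331 + 546) - 1*(-3983) = 877 + 3983 = 4860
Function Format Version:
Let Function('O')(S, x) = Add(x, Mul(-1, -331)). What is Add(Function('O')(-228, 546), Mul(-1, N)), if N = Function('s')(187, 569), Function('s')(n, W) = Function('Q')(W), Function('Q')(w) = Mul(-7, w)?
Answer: 4860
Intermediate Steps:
Function('s')(n, W) = Mul(-7, W)
Function('O')(S, x) = Add(331, x) (Function('O')(S, x) = Add(x, 331) = Add(331, x))
N = -3983 (N = Mul(-7, 569) = -3983)
Add(Function('O')(-228, 546), Mul(-1, N)) = Add(Add(331, 546), Mul(-1, -3983)) = Add(877, 3983) = 4860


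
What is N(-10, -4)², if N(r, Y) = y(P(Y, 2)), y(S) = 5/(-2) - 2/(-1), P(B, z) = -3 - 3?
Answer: ¼ ≈ 0.25000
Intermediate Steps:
P(B, z) = -6
y(S) = -½ (y(S) = 5*(-½) - 2*(-1) = -5/2 + 2 = -½)
N(r, Y) = -½
N(-10, -4)² = (-½)² = ¼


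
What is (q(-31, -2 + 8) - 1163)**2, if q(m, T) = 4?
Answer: 1343281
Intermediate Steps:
(q(-31, -2 + 8) - 1163)**2 = (4 - 1163)**2 = (-1159)**2 = 1343281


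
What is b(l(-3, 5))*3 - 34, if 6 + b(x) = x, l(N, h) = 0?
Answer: -52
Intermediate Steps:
b(x) = -6 + x
b(l(-3, 5))*3 - 34 = (-6 + 0)*3 - 34 = -6*3 - 34 = -18 - 34 = -52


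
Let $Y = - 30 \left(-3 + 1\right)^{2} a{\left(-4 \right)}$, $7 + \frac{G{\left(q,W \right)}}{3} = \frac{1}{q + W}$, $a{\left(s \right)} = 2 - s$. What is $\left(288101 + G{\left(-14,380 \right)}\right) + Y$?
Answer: $\frac{35057921}{122} \approx 2.8736 \cdot 10^{5}$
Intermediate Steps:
$G{\left(q,W \right)} = -21 + \frac{3}{W + q}$ ($G{\left(q,W \right)} = -21 + \frac{3}{q + W} = -21 + \frac{3}{W + q}$)
$Y = -720$ ($Y = - 30 \left(-3 + 1\right)^{2} \left(2 - -4\right) = - 30 \left(-2\right)^{2} \left(2 + 4\right) = \left(-30\right) 4 \cdot 6 = \left(-120\right) 6 = -720$)
$\left(288101 + G{\left(-14,380 \right)}\right) + Y = \left(288101 + \frac{3 \left(1 - 2660 - -98\right)}{380 - 14}\right) - 720 = \left(288101 + \frac{3 \left(1 - 2660 + 98\right)}{366}\right) - 720 = \left(288101 + 3 \cdot \frac{1}{366} \left(-2561\right)\right) - 720 = \left(288101 - \frac{2561}{122}\right) - 720 = \frac{35145761}{122} - 720 = \frac{35057921}{122}$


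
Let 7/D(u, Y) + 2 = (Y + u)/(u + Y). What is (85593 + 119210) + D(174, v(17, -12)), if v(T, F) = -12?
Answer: 204796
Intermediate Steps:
D(u, Y) = -7 (D(u, Y) = 7/(-2 + (Y + u)/(u + Y)) = 7/(-2 + (Y + u)/(Y + u)) = 7/(-2 + 1) = 7/(-1) = 7*(-1) = -7)
(85593 + 119210) + D(174, v(17, -12)) = (85593 + 119210) - 7 = 204803 - 7 = 204796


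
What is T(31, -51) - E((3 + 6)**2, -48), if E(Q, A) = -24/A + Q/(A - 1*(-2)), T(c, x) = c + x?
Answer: -431/23 ≈ -18.739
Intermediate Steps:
E(Q, A) = -24/A + Q/(2 + A) (E(Q, A) = -24/A + Q/(A + 2) = -24/A + Q/(2 + A))
T(31, -51) - E((3 + 6)**2, -48) = (31 - 51) - (-48 - 24*(-48) - 48*(3 + 6)**2)/((-48)*(2 - 48)) = -20 - (-1)*(-48 + 1152 - 48*9**2)/(48*(-46)) = -20 - (-1)*(-1)*(-48 + 1152 - 48*81)/(48*46) = -20 - (-1)*(-1)*(-48 + 1152 - 3888)/(48*46) = -20 - (-1)*(-1)*(-2784)/(48*46) = -20 - 1*(-29/23) = -20 + 29/23 = -431/23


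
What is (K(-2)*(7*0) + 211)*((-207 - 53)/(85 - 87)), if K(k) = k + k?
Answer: 27430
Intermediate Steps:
K(k) = 2*k
(K(-2)*(7*0) + 211)*((-207 - 53)/(85 - 87)) = ((2*(-2))*(7*0) + 211)*((-207 - 53)/(85 - 87)) = (-4*0 + 211)*(-260/(-2)) = (0 + 211)*(-260*(-1/2)) = 211*130 = 27430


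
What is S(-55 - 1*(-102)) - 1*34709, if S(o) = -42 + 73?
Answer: -34678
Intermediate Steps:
S(o) = 31
S(-55 - 1*(-102)) - 1*34709 = 31 - 1*34709 = 31 - 34709 = -34678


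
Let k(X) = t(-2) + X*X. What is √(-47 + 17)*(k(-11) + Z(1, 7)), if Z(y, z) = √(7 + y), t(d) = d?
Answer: I*√30*(119 + 2*√2) ≈ 667.28*I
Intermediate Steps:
k(X) = -2 + X² (k(X) = -2 + X*X = -2 + X²)
√(-47 + 17)*(k(-11) + Z(1, 7)) = √(-47 + 17)*((-2 + (-11)²) + √(7 + 1)) = √(-30)*((-2 + 121) + √8) = (I*√30)*(119 + 2*√2) = I*√30*(119 + 2*√2)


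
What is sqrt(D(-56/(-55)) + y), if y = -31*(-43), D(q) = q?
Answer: sqrt(4035405)/55 ≈ 36.524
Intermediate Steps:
y = 1333
sqrt(D(-56/(-55)) + y) = sqrt(-56/(-55) + 1333) = sqrt(-56*(-1/55) + 1333) = sqrt(56/55 + 1333) = sqrt(73371/55) = sqrt(4035405)/55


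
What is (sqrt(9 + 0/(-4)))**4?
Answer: 81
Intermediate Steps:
(sqrt(9 + 0/(-4)))**4 = (sqrt(9 + 0*(-1/4)))**4 = (sqrt(9 + 0))**4 = (sqrt(9))**4 = 3**4 = 81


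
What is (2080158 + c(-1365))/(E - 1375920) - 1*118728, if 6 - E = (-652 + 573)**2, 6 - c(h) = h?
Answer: -164102580369/1382155 ≈ -1.1873e+5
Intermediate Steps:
c(h) = 6 - h
E = -6235 (E = 6 - (-652 + 573)**2 = 6 - 1*(-79)**2 = 6 - 1*6241 = 6 - 6241 = -6235)
(2080158 + c(-1365))/(E - 1375920) - 1*118728 = (2080158 + (6 - 1*(-1365)))/(-6235 - 1375920) - 1*118728 = (2080158 + (6 + 1365))/(-1382155) - 118728 = (2080158 + 1371)*(-1/1382155) - 118728 = 2081529*(-1/1382155) - 118728 = -2081529/1382155 - 118728 = -164102580369/1382155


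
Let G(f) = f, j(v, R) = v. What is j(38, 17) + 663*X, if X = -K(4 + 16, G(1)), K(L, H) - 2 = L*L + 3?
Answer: -268477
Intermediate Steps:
K(L, H) = 5 + L**2 (K(L, H) = 2 + (L*L + 3) = 2 + (L**2 + 3) = 2 + (3 + L**2) = 5 + L**2)
X = -405 (X = -(5 + (4 + 16)**2) = -(5 + 20**2) = -(5 + 400) = -1*405 = -405)
j(38, 17) + 663*X = 38 + 663*(-405) = 38 - 268515 = -268477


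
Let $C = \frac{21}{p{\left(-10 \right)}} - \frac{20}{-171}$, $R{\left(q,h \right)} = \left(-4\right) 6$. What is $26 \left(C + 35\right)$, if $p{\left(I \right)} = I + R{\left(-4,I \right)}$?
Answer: $\frac{2607527}{2907} \approx 896.98$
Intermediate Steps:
$R{\left(q,h \right)} = -24$
$p{\left(I \right)} = -24 + I$ ($p{\left(I \right)} = I - 24 = -24 + I$)
$C = - \frac{2911}{5814}$ ($C = \frac{21}{-24 - 10} - \frac{20}{-171} = \frac{21}{-34} - - \frac{20}{171} = 21 \left(- \frac{1}{34}\right) + \frac{20}{171} = - \frac{21}{34} + \frac{20}{171} = - \frac{2911}{5814} \approx -0.50069$)
$26 \left(C + 35\right) = 26 \left(- \frac{2911}{5814} + 35\right) = 26 \cdot \frac{200579}{5814} = \frac{2607527}{2907}$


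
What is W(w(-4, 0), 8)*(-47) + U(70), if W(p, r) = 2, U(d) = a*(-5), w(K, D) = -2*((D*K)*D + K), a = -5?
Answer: -69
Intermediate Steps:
w(K, D) = -2*K - 2*K*D² (w(K, D) = -2*(K*D² + K) = -2*(K + K*D²) = -2*K - 2*K*D²)
U(d) = 25 (U(d) = -5*(-5) = 25)
W(w(-4, 0), 8)*(-47) + U(70) = 2*(-47) + 25 = -94 + 25 = -69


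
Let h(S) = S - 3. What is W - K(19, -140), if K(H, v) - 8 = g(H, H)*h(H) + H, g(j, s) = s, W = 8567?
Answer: 8236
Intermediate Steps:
h(S) = -3 + S
K(H, v) = 8 + H + H*(-3 + H) (K(H, v) = 8 + (H*(-3 + H) + H) = 8 + (H + H*(-3 + H)) = 8 + H + H*(-3 + H))
W - K(19, -140) = 8567 - (8 + 19 + 19*(-3 + 19)) = 8567 - (8 + 19 + 19*16) = 8567 - (8 + 19 + 304) = 8567 - 1*331 = 8567 - 331 = 8236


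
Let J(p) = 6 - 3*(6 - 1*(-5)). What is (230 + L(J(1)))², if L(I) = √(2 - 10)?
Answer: 52892 + 920*I*√2 ≈ 52892.0 + 1301.1*I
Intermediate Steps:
J(p) = -27 (J(p) = 6 - 3*(6 + 5) = 6 - 3*11 = 6 - 33 = -27)
L(I) = 2*I*√2 (L(I) = √(-8) = 2*I*√2)
(230 + L(J(1)))² = (230 + 2*I*√2)²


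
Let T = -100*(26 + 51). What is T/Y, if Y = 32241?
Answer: -700/2931 ≈ -0.23883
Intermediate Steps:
T = -7700 (T = -100*77 = -7700)
T/Y = -7700/32241 = -7700*1/32241 = -700/2931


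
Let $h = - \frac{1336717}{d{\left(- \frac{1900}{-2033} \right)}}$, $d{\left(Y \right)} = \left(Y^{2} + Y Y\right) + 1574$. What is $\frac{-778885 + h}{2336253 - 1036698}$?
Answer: $- \frac{14066954943443}{23444915676930} \approx -0.6$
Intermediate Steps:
$d{\left(Y \right)} = 1574 + 2 Y^{2}$ ($d{\left(Y \right)} = \left(Y^{2} + Y^{2}\right) + 1574 = 2 Y^{2} + 1574 = 1574 + 2 Y^{2}$)
$h = - \frac{15304072933}{18040726}$ ($h = - \frac{1336717}{1574 + 2 \left(- \frac{1900}{-2033}\right)^{2}} = - \frac{1336717}{1574 + 2 \left(\left(-1900\right) \left(- \frac{1}{2033}\right)\right)^{2}} = - \frac{1336717}{1574 + 2 \left(\frac{100}{107}\right)^{2}} = - \frac{1336717}{1574 + 2 \cdot \frac{10000}{11449}} = - \frac{1336717}{1574 + \frac{20000}{11449}} = - \frac{1336717}{\frac{18040726}{11449}} = \left(-1336717\right) \frac{11449}{18040726} = - \frac{15304072933}{18040726} \approx -848.31$)
$\frac{-778885 + h}{2336253 - 1036698} = \frac{-778885 - \frac{15304072933}{18040726}}{2336253 - 1036698} = - \frac{14066954943443}{18040726 \cdot 1299555} = \left(- \frac{14066954943443}{18040726}\right) \frac{1}{1299555} = - \frac{14066954943443}{23444915676930}$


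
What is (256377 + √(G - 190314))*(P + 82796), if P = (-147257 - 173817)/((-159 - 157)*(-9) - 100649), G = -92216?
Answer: 2076188081936958/97805 + 8098183854*I*√282530/97805 ≈ 2.1228e+10 + 4.4011e+7*I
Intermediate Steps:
P = 321074/97805 (P = -321074/(-316*(-9) - 100649) = -321074/(2844 - 100649) = -321074/(-97805) = -321074*(-1/97805) = 321074/97805 ≈ 3.2828)
(256377 + √(G - 190314))*(P + 82796) = (256377 + √(-92216 - 190314))*(321074/97805 + 82796) = (256377 + √(-282530))*(8098183854/97805) = (256377 + I*√282530)*(8098183854/97805) = 2076188081936958/97805 + 8098183854*I*√282530/97805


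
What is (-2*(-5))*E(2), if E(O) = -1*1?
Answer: -10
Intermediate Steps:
E(O) = -1
(-2*(-5))*E(2) = -2*(-5)*(-1) = 10*(-1) = -10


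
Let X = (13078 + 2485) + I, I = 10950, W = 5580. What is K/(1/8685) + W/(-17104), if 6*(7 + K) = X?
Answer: 163842517815/4276 ≈ 3.8317e+7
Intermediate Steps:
X = 26513 (X = (13078 + 2485) + 10950 = 15563 + 10950 = 26513)
K = 26471/6 (K = -7 + (⅙)*26513 = -7 + 26513/6 = 26471/6 ≈ 4411.8)
K/(1/8685) + W/(-17104) = 26471/(6*(1/8685)) + 5580/(-17104) = 26471/(6*(1/8685)) + 5580*(-1/17104) = (26471/6)*8685 - 1395/4276 = 76633545/2 - 1395/4276 = 163842517815/4276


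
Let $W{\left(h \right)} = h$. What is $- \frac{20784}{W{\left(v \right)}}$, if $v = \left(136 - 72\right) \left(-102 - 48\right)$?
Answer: $\frac{433}{200} \approx 2.165$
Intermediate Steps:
$v = -9600$ ($v = 64 \left(-150\right) = -9600$)
$- \frac{20784}{W{\left(v \right)}} = - \frac{20784}{-9600} = \left(-20784\right) \left(- \frac{1}{9600}\right) = \frac{433}{200}$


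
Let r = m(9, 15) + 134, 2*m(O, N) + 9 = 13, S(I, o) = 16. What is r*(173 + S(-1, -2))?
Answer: 25704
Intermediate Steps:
m(O, N) = 2 (m(O, N) = -9/2 + (½)*13 = -9/2 + 13/2 = 2)
r = 136 (r = 2 + 134 = 136)
r*(173 + S(-1, -2)) = 136*(173 + 16) = 136*189 = 25704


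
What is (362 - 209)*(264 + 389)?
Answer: 99909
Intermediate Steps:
(362 - 209)*(264 + 389) = 153*653 = 99909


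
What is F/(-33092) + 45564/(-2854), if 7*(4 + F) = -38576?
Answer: -1305556425/82638997 ≈ -15.798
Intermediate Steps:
F = -38604/7 (F = -4 + (1/7)*(-38576) = -4 - 38576/7 = -38604/7 ≈ -5514.9)
F/(-33092) + 45564/(-2854) = -38604/7/(-33092) + 45564/(-2854) = -38604/7*(-1/33092) + 45564*(-1/2854) = 9651/57911 - 22782/1427 = -1305556425/82638997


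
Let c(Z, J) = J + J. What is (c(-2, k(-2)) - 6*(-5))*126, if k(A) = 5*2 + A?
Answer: 5796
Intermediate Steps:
k(A) = 10 + A
c(Z, J) = 2*J
(c(-2, k(-2)) - 6*(-5))*126 = (2*(10 - 2) - 6*(-5))*126 = (2*8 + 30)*126 = (16 + 30)*126 = 46*126 = 5796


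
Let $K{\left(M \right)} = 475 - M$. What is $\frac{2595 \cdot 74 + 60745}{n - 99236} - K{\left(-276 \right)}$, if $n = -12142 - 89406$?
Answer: $- \frac{151041559}{200784} \approx -752.26$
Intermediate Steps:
$n = -101548$
$\frac{2595 \cdot 74 + 60745}{n - 99236} - K{\left(-276 \right)} = \frac{2595 \cdot 74 + 60745}{-101548 - 99236} - \left(475 - -276\right) = \frac{192030 + 60745}{-200784} - \left(475 + 276\right) = 252775 \left(- \frac{1}{200784}\right) - 751 = - \frac{252775}{200784} - 751 = - \frac{151041559}{200784}$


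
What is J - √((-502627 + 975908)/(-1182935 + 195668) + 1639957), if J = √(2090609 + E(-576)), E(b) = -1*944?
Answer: 3*√232185 - √1598459272845687546/987267 ≈ 164.96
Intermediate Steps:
E(b) = -944
J = 3*√232185 (J = √(2090609 - 944) = √2089665 = 3*√232185 ≈ 1445.6)
J - √((-502627 + 975908)/(-1182935 + 195668) + 1639957) = 3*√232185 - √((-502627 + 975908)/(-1182935 + 195668) + 1639957) = 3*√232185 - √(473281/(-987267) + 1639957) = 3*√232185 - √(473281*(-1/987267) + 1639957) = 3*√232185 - √(-473281/987267 + 1639957) = 3*√232185 - √(1619074954238/987267) = 3*√232185 - √1598459272845687546/987267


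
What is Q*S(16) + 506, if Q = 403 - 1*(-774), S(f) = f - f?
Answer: 506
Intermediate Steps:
S(f) = 0
Q = 1177 (Q = 403 + 774 = 1177)
Q*S(16) + 506 = 1177*0 + 506 = 0 + 506 = 506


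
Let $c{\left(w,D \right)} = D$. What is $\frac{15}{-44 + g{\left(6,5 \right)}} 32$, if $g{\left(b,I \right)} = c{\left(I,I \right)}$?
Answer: $- \frac{160}{13} \approx -12.308$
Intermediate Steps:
$g{\left(b,I \right)} = I$
$\frac{15}{-44 + g{\left(6,5 \right)}} 32 = \frac{15}{-44 + 5} \cdot 32 = \frac{15}{-39} \cdot 32 = 15 \left(- \frac{1}{39}\right) 32 = \left(- \frac{5}{13}\right) 32 = - \frac{160}{13}$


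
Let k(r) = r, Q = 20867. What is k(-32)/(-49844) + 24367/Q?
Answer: 43400589/37146241 ≈ 1.1684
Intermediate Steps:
k(-32)/(-49844) + 24367/Q = -32/(-49844) + 24367/20867 = -32*(-1/49844) + 24367*(1/20867) = 8/12461 + 3481/2981 = 43400589/37146241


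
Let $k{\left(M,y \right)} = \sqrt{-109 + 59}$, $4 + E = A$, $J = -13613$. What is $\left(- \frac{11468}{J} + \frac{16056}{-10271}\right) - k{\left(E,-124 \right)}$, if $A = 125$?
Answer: $- \frac{100782500}{139819123} - 5 i \sqrt{2} \approx -0.72081 - 7.0711 i$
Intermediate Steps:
$E = 121$ ($E = -4 + 125 = 121$)
$k{\left(M,y \right)} = 5 i \sqrt{2}$ ($k{\left(M,y \right)} = \sqrt{-50} = 5 i \sqrt{2}$)
$\left(- \frac{11468}{J} + \frac{16056}{-10271}\right) - k{\left(E,-124 \right)} = \left(- \frac{11468}{-13613} + \frac{16056}{-10271}\right) - 5 i \sqrt{2} = \left(\left(-11468\right) \left(- \frac{1}{13613}\right) + 16056 \left(- \frac{1}{10271}\right)\right) - 5 i \sqrt{2} = \left(\frac{11468}{13613} - \frac{16056}{10271}\right) - 5 i \sqrt{2} = - \frac{100782500}{139819123} - 5 i \sqrt{2}$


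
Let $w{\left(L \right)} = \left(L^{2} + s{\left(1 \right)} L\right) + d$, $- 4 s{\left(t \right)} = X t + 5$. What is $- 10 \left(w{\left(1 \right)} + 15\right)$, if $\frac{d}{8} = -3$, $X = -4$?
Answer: $\frac{165}{2} \approx 82.5$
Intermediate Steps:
$d = -24$ ($d = 8 \left(-3\right) = -24$)
$s{\left(t \right)} = - \frac{5}{4} + t$ ($s{\left(t \right)} = - \frac{- 4 t + 5}{4} = - \frac{5 - 4 t}{4} = - \frac{5}{4} + t$)
$w{\left(L \right)} = -24 + L^{2} - \frac{L}{4}$ ($w{\left(L \right)} = \left(L^{2} + \left(- \frac{5}{4} + 1\right) L\right) - 24 = \left(L^{2} - \frac{L}{4}\right) - 24 = -24 + L^{2} - \frac{L}{4}$)
$- 10 \left(w{\left(1 \right)} + 15\right) = - 10 \left(\left(-24 + 1^{2} - \frac{1}{4}\right) + 15\right) = - 10 \left(\left(-24 + 1 - \frac{1}{4}\right) + 15\right) = - 10 \left(- \frac{93}{4} + 15\right) = \left(-10\right) \left(- \frac{33}{4}\right) = \frac{165}{2}$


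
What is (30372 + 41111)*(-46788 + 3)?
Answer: -3344332155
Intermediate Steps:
(30372 + 41111)*(-46788 + 3) = 71483*(-46785) = -3344332155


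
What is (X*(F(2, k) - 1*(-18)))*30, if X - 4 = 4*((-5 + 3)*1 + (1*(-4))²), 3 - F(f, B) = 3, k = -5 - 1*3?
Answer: 32400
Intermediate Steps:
k = -8 (k = -5 - 3 = -8)
F(f, B) = 0 (F(f, B) = 3 - 1*3 = 3 - 3 = 0)
X = 60 (X = 4 + 4*((-5 + 3)*1 + (1*(-4))²) = 4 + 4*(-2*1 + (-4)²) = 4 + 4*(-2 + 16) = 4 + 4*14 = 4 + 56 = 60)
(X*(F(2, k) - 1*(-18)))*30 = (60*(0 - 1*(-18)))*30 = (60*(0 + 18))*30 = (60*18)*30 = 1080*30 = 32400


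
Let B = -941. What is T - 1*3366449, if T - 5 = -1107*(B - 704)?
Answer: -1545429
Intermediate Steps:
T = 1821020 (T = 5 - 1107*(-941 - 704) = 5 - 1107*(-1645) = 5 + 1821015 = 1821020)
T - 1*3366449 = 1821020 - 1*3366449 = 1821020 - 3366449 = -1545429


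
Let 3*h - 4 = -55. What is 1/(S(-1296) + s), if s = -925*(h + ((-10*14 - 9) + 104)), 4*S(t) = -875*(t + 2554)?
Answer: -2/435675 ≈ -4.5906e-6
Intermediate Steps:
S(t) = -1117375/2 - 875*t/4 (S(t) = (-875*(t + 2554))/4 = (-875*(2554 + t))/4 = (-2234750 - 875*t)/4 = -1117375/2 - 875*t/4)
h = -17 (h = 4/3 + (1/3)*(-55) = 4/3 - 55/3 = -17)
s = 57350 (s = -925*(-17 + ((-10*14 - 9) + 104)) = -925*(-17 + ((-140 - 9) + 104)) = -925*(-17 + (-149 + 104)) = -925*(-17 - 45) = -925*(-62) = 57350)
1/(S(-1296) + s) = 1/((-1117375/2 - 875/4*(-1296)) + 57350) = 1/((-1117375/2 + 283500) + 57350) = 1/(-550375/2 + 57350) = 1/(-435675/2) = -2/435675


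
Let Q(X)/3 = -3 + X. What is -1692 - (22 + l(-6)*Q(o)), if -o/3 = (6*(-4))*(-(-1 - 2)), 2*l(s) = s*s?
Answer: -13216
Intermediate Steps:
l(s) = s²/2 (l(s) = (s*s)/2 = s²/2)
o = 216 (o = -3*6*(-4)*(-(-1 - 2)) = -(-72)*(-1*(-3)) = -(-72)*3 = -3*(-72) = 216)
Q(X) = -9 + 3*X (Q(X) = 3*(-3 + X) = -9 + 3*X)
-1692 - (22 + l(-6)*Q(o)) = -1692 - (22 + ((½)*(-6)²)*(-9 + 3*216)) = -1692 - (22 + ((½)*36)*(-9 + 648)) = -1692 - (22 + 18*639) = -1692 - (22 + 11502) = -1692 - 1*11524 = -1692 - 11524 = -13216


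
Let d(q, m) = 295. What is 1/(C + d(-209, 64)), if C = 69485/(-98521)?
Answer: 98521/28994210 ≈ 0.0033980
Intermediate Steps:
C = -69485/98521 (C = 69485*(-1/98521) = -69485/98521 ≈ -0.70528)
1/(C + d(-209, 64)) = 1/(-69485/98521 + 295) = 1/(28994210/98521) = 98521/28994210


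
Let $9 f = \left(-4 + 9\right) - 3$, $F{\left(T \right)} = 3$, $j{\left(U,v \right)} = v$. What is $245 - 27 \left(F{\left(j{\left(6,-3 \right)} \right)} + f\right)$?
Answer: $158$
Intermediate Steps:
$f = \frac{2}{9}$ ($f = \frac{\left(-4 + 9\right) - 3}{9} = \frac{5 - 3}{9} = \frac{1}{9} \cdot 2 = \frac{2}{9} \approx 0.22222$)
$245 - 27 \left(F{\left(j{\left(6,-3 \right)} \right)} + f\right) = 245 - 27 \left(3 + \frac{2}{9}\right) = 245 - 27 \cdot \frac{29}{9} = 245 - 87 = 158$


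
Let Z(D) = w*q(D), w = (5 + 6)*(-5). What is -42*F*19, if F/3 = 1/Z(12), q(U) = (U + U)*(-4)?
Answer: -399/880 ≈ -0.45341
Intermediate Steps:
w = -55 (w = 11*(-5) = -55)
q(U) = -8*U (q(U) = (2*U)*(-4) = -8*U)
Z(D) = 440*D (Z(D) = -(-440)*D = 440*D)
F = 1/1760 (F = 3/((440*12)) = 3/5280 = 3*(1/5280) = 1/1760 ≈ 0.00056818)
-42*F*19 = -42*1/1760*19 = -21/880*19 = -399/880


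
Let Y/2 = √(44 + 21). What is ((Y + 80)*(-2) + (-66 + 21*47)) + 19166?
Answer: 19927 - 4*√65 ≈ 19895.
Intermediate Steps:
Y = 2*√65 (Y = 2*√(44 + 21) = 2*√65 ≈ 16.125)
((Y + 80)*(-2) + (-66 + 21*47)) + 19166 = ((2*√65 + 80)*(-2) + (-66 + 21*47)) + 19166 = ((80 + 2*√65)*(-2) + (-66 + 987)) + 19166 = ((-160 - 4*√65) + 921) + 19166 = (761 - 4*√65) + 19166 = 19927 - 4*√65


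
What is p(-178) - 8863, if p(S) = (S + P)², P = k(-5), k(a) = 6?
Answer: 20721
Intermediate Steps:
P = 6
p(S) = (6 + S)² (p(S) = (S + 6)² = (6 + S)²)
p(-178) - 8863 = (6 - 178)² - 8863 = (-172)² - 8863 = 29584 - 8863 = 20721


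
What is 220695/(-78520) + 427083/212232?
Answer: -55433267/69435236 ≈ -0.79834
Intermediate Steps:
220695/(-78520) + 427083/212232 = 220695*(-1/78520) + 427083*(1/212232) = -44139/15704 + 142361/70744 = -55433267/69435236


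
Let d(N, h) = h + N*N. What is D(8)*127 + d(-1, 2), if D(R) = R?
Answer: 1019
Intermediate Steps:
d(N, h) = h + N²
D(8)*127 + d(-1, 2) = 8*127 + (2 + (-1)²) = 1016 + (2 + 1) = 1016 + 3 = 1019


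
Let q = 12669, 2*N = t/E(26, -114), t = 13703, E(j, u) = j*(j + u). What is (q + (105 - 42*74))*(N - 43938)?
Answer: -971790598503/2288 ≈ -4.2473e+8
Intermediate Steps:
N = -13703/4576 (N = (13703/((26*(26 - 114))))/2 = (13703/((26*(-88))))/2 = (13703/(-2288))/2 = (13703*(-1/2288))/2 = (½)*(-13703/2288) = -13703/4576 ≈ -2.9945)
(q + (105 - 42*74))*(N - 43938) = (12669 + (105 - 42*74))*(-13703/4576 - 43938) = (12669 + (105 - 3108))*(-201073991/4576) = (12669 - 3003)*(-201073991/4576) = 9666*(-201073991/4576) = -971790598503/2288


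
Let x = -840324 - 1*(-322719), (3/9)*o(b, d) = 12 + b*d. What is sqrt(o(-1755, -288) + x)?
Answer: sqrt(998751) ≈ 999.38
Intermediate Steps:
o(b, d) = 36 + 3*b*d (o(b, d) = 3*(12 + b*d) = 36 + 3*b*d)
x = -517605 (x = -840324 + 322719 = -517605)
sqrt(o(-1755, -288) + x) = sqrt((36 + 3*(-1755)*(-288)) - 517605) = sqrt((36 + 1516320) - 517605) = sqrt(1516356 - 517605) = sqrt(998751)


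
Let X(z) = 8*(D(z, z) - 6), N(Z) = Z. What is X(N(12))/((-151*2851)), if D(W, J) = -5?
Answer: 88/430501 ≈ 0.00020441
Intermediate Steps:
X(z) = -88 (X(z) = 8*(-5 - 6) = 8*(-11) = -88)
X(N(12))/((-151*2851)) = -88/((-151*2851)) = -88/(-430501) = -88*(-1/430501) = 88/430501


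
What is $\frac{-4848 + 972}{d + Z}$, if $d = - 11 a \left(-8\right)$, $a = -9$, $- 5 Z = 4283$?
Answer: $\frac{19380}{8243} \approx 2.3511$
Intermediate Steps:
$Z = - \frac{4283}{5}$ ($Z = \left(- \frac{1}{5}\right) 4283 = - \frac{4283}{5} \approx -856.6$)
$d = -792$ ($d = \left(-11\right) \left(-9\right) \left(-8\right) = 99 \left(-8\right) = -792$)
$\frac{-4848 + 972}{d + Z} = \frac{-4848 + 972}{-792 - \frac{4283}{5}} = - \frac{3876}{- \frac{8243}{5}} = \left(-3876\right) \left(- \frac{5}{8243}\right) = \frac{19380}{8243}$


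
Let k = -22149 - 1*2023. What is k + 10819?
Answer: -13353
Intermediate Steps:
k = -24172 (k = -22149 - 2023 = -24172)
k + 10819 = -24172 + 10819 = -13353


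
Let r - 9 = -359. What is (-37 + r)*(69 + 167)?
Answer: -91332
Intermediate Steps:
r = -350 (r = 9 - 359 = -350)
(-37 + r)*(69 + 167) = (-37 - 350)*(69 + 167) = -387*236 = -91332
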